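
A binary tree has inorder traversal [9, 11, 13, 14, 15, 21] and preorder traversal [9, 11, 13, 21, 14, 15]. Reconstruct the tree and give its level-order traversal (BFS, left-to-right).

Inorder:  [9, 11, 13, 14, 15, 21]
Preorder: [9, 11, 13, 21, 14, 15]
Algorithm: preorder visits root first, so consume preorder in order;
for each root, split the current inorder slice at that value into
left-subtree inorder and right-subtree inorder, then recurse.
Recursive splits:
  root=9; inorder splits into left=[], right=[11, 13, 14, 15, 21]
  root=11; inorder splits into left=[], right=[13, 14, 15, 21]
  root=13; inorder splits into left=[], right=[14, 15, 21]
  root=21; inorder splits into left=[14, 15], right=[]
  root=14; inorder splits into left=[], right=[15]
  root=15; inorder splits into left=[], right=[]
Reconstructed level-order: [9, 11, 13, 21, 14, 15]


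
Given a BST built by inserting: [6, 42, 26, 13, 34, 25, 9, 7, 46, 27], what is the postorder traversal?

Tree insertion order: [6, 42, 26, 13, 34, 25, 9, 7, 46, 27]
Tree (level-order array): [6, None, 42, 26, 46, 13, 34, None, None, 9, 25, 27, None, 7]
Postorder traversal: [7, 9, 25, 13, 27, 34, 26, 46, 42, 6]


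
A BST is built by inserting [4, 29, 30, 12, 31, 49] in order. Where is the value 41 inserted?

Starting tree (level order): [4, None, 29, 12, 30, None, None, None, 31, None, 49]
Insertion path: 4 -> 29 -> 30 -> 31 -> 49
Result: insert 41 as left child of 49
Final tree (level order): [4, None, 29, 12, 30, None, None, None, 31, None, 49, 41]


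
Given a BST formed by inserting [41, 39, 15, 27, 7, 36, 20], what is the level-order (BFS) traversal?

Tree insertion order: [41, 39, 15, 27, 7, 36, 20]
Tree (level-order array): [41, 39, None, 15, None, 7, 27, None, None, 20, 36]
BFS from the root, enqueuing left then right child of each popped node:
  queue [41] -> pop 41, enqueue [39], visited so far: [41]
  queue [39] -> pop 39, enqueue [15], visited so far: [41, 39]
  queue [15] -> pop 15, enqueue [7, 27], visited so far: [41, 39, 15]
  queue [7, 27] -> pop 7, enqueue [none], visited so far: [41, 39, 15, 7]
  queue [27] -> pop 27, enqueue [20, 36], visited so far: [41, 39, 15, 7, 27]
  queue [20, 36] -> pop 20, enqueue [none], visited so far: [41, 39, 15, 7, 27, 20]
  queue [36] -> pop 36, enqueue [none], visited so far: [41, 39, 15, 7, 27, 20, 36]
Result: [41, 39, 15, 7, 27, 20, 36]


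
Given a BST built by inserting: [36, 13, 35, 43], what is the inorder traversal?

Tree insertion order: [36, 13, 35, 43]
Tree (level-order array): [36, 13, 43, None, 35]
Inorder traversal: [13, 35, 36, 43]


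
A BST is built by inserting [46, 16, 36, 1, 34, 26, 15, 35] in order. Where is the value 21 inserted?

Starting tree (level order): [46, 16, None, 1, 36, None, 15, 34, None, None, None, 26, 35]
Insertion path: 46 -> 16 -> 36 -> 34 -> 26
Result: insert 21 as left child of 26
Final tree (level order): [46, 16, None, 1, 36, None, 15, 34, None, None, None, 26, 35, 21]


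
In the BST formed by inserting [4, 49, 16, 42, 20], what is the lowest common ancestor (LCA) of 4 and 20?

Tree insertion order: [4, 49, 16, 42, 20]
Tree (level-order array): [4, None, 49, 16, None, None, 42, 20]
In a BST, the LCA of p=4, q=20 is the first node v on the
root-to-leaf path with p <= v <= q (go left if both < v, right if both > v).
Walk from root:
  at 4: 4 <= 4 <= 20, this is the LCA
LCA = 4


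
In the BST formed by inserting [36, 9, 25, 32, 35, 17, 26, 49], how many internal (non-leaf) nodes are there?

Tree built from: [36, 9, 25, 32, 35, 17, 26, 49]
Tree (level-order array): [36, 9, 49, None, 25, None, None, 17, 32, None, None, 26, 35]
Rule: An internal node has at least one child.
Per-node child counts:
  node 36: 2 child(ren)
  node 9: 1 child(ren)
  node 25: 2 child(ren)
  node 17: 0 child(ren)
  node 32: 2 child(ren)
  node 26: 0 child(ren)
  node 35: 0 child(ren)
  node 49: 0 child(ren)
Matching nodes: [36, 9, 25, 32]
Count of internal (non-leaf) nodes: 4


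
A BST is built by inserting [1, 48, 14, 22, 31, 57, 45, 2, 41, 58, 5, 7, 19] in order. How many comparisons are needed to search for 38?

Search path for 38: 1 -> 48 -> 14 -> 22 -> 31 -> 45 -> 41
Found: False
Comparisons: 7


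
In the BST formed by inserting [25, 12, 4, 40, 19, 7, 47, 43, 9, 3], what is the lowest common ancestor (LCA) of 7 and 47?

Tree insertion order: [25, 12, 4, 40, 19, 7, 47, 43, 9, 3]
Tree (level-order array): [25, 12, 40, 4, 19, None, 47, 3, 7, None, None, 43, None, None, None, None, 9]
In a BST, the LCA of p=7, q=47 is the first node v on the
root-to-leaf path with p <= v <= q (go left if both < v, right if both > v).
Walk from root:
  at 25: 7 <= 25 <= 47, this is the LCA
LCA = 25


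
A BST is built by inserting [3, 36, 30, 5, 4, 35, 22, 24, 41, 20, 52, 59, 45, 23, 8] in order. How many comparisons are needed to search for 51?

Search path for 51: 3 -> 36 -> 41 -> 52 -> 45
Found: False
Comparisons: 5


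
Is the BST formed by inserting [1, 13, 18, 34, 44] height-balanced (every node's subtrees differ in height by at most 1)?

Tree (level-order array): [1, None, 13, None, 18, None, 34, None, 44]
Definition: a tree is height-balanced if, at every node, |h(left) - h(right)| <= 1 (empty subtree has height -1).
Bottom-up per-node check:
  node 44: h_left=-1, h_right=-1, diff=0 [OK], height=0
  node 34: h_left=-1, h_right=0, diff=1 [OK], height=1
  node 18: h_left=-1, h_right=1, diff=2 [FAIL (|-1-1|=2 > 1)], height=2
  node 13: h_left=-1, h_right=2, diff=3 [FAIL (|-1-2|=3 > 1)], height=3
  node 1: h_left=-1, h_right=3, diff=4 [FAIL (|-1-3|=4 > 1)], height=4
Node 18 violates the condition: |-1 - 1| = 2 > 1.
Result: Not balanced


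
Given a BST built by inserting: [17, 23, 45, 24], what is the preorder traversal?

Tree insertion order: [17, 23, 45, 24]
Tree (level-order array): [17, None, 23, None, 45, 24]
Preorder traversal: [17, 23, 45, 24]


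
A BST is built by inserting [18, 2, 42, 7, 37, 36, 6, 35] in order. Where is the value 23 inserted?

Starting tree (level order): [18, 2, 42, None, 7, 37, None, 6, None, 36, None, None, None, 35]
Insertion path: 18 -> 42 -> 37 -> 36 -> 35
Result: insert 23 as left child of 35
Final tree (level order): [18, 2, 42, None, 7, 37, None, 6, None, 36, None, None, None, 35, None, 23]


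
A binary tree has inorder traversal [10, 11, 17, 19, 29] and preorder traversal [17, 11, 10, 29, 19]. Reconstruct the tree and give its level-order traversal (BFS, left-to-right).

Inorder:  [10, 11, 17, 19, 29]
Preorder: [17, 11, 10, 29, 19]
Algorithm: preorder visits root first, so consume preorder in order;
for each root, split the current inorder slice at that value into
left-subtree inorder and right-subtree inorder, then recurse.
Recursive splits:
  root=17; inorder splits into left=[10, 11], right=[19, 29]
  root=11; inorder splits into left=[10], right=[]
  root=10; inorder splits into left=[], right=[]
  root=29; inorder splits into left=[19], right=[]
  root=19; inorder splits into left=[], right=[]
Reconstructed level-order: [17, 11, 29, 10, 19]


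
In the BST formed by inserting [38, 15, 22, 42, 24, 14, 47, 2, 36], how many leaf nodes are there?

Tree built from: [38, 15, 22, 42, 24, 14, 47, 2, 36]
Tree (level-order array): [38, 15, 42, 14, 22, None, 47, 2, None, None, 24, None, None, None, None, None, 36]
Rule: A leaf has 0 children.
Per-node child counts:
  node 38: 2 child(ren)
  node 15: 2 child(ren)
  node 14: 1 child(ren)
  node 2: 0 child(ren)
  node 22: 1 child(ren)
  node 24: 1 child(ren)
  node 36: 0 child(ren)
  node 42: 1 child(ren)
  node 47: 0 child(ren)
Matching nodes: [2, 36, 47]
Count of leaf nodes: 3


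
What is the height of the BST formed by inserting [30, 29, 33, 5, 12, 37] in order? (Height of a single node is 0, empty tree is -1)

Insertion order: [30, 29, 33, 5, 12, 37]
Tree (level-order array): [30, 29, 33, 5, None, None, 37, None, 12]
Compute height bottom-up (empty subtree = -1):
  height(12) = 1 + max(-1, -1) = 0
  height(5) = 1 + max(-1, 0) = 1
  height(29) = 1 + max(1, -1) = 2
  height(37) = 1 + max(-1, -1) = 0
  height(33) = 1 + max(-1, 0) = 1
  height(30) = 1 + max(2, 1) = 3
Height = 3


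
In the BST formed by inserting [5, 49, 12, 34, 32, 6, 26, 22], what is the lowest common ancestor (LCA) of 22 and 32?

Tree insertion order: [5, 49, 12, 34, 32, 6, 26, 22]
Tree (level-order array): [5, None, 49, 12, None, 6, 34, None, None, 32, None, 26, None, 22]
In a BST, the LCA of p=22, q=32 is the first node v on the
root-to-leaf path with p <= v <= q (go left if both < v, right if both > v).
Walk from root:
  at 5: both 22 and 32 > 5, go right
  at 49: both 22 and 32 < 49, go left
  at 12: both 22 and 32 > 12, go right
  at 34: both 22 and 32 < 34, go left
  at 32: 22 <= 32 <= 32, this is the LCA
LCA = 32


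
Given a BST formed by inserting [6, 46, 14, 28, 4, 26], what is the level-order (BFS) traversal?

Tree insertion order: [6, 46, 14, 28, 4, 26]
Tree (level-order array): [6, 4, 46, None, None, 14, None, None, 28, 26]
BFS from the root, enqueuing left then right child of each popped node:
  queue [6] -> pop 6, enqueue [4, 46], visited so far: [6]
  queue [4, 46] -> pop 4, enqueue [none], visited so far: [6, 4]
  queue [46] -> pop 46, enqueue [14], visited so far: [6, 4, 46]
  queue [14] -> pop 14, enqueue [28], visited so far: [6, 4, 46, 14]
  queue [28] -> pop 28, enqueue [26], visited so far: [6, 4, 46, 14, 28]
  queue [26] -> pop 26, enqueue [none], visited so far: [6, 4, 46, 14, 28, 26]
Result: [6, 4, 46, 14, 28, 26]


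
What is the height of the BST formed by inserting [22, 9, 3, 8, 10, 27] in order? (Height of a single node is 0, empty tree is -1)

Insertion order: [22, 9, 3, 8, 10, 27]
Tree (level-order array): [22, 9, 27, 3, 10, None, None, None, 8]
Compute height bottom-up (empty subtree = -1):
  height(8) = 1 + max(-1, -1) = 0
  height(3) = 1 + max(-1, 0) = 1
  height(10) = 1 + max(-1, -1) = 0
  height(9) = 1 + max(1, 0) = 2
  height(27) = 1 + max(-1, -1) = 0
  height(22) = 1 + max(2, 0) = 3
Height = 3


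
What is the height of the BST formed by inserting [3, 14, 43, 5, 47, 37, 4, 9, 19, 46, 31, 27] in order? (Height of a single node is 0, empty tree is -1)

Insertion order: [3, 14, 43, 5, 47, 37, 4, 9, 19, 46, 31, 27]
Tree (level-order array): [3, None, 14, 5, 43, 4, 9, 37, 47, None, None, None, None, 19, None, 46, None, None, 31, None, None, 27]
Compute height bottom-up (empty subtree = -1):
  height(4) = 1 + max(-1, -1) = 0
  height(9) = 1 + max(-1, -1) = 0
  height(5) = 1 + max(0, 0) = 1
  height(27) = 1 + max(-1, -1) = 0
  height(31) = 1 + max(0, -1) = 1
  height(19) = 1 + max(-1, 1) = 2
  height(37) = 1 + max(2, -1) = 3
  height(46) = 1 + max(-1, -1) = 0
  height(47) = 1 + max(0, -1) = 1
  height(43) = 1 + max(3, 1) = 4
  height(14) = 1 + max(1, 4) = 5
  height(3) = 1 + max(-1, 5) = 6
Height = 6


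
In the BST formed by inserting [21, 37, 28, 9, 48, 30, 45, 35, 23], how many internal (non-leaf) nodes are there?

Tree built from: [21, 37, 28, 9, 48, 30, 45, 35, 23]
Tree (level-order array): [21, 9, 37, None, None, 28, 48, 23, 30, 45, None, None, None, None, 35]
Rule: An internal node has at least one child.
Per-node child counts:
  node 21: 2 child(ren)
  node 9: 0 child(ren)
  node 37: 2 child(ren)
  node 28: 2 child(ren)
  node 23: 0 child(ren)
  node 30: 1 child(ren)
  node 35: 0 child(ren)
  node 48: 1 child(ren)
  node 45: 0 child(ren)
Matching nodes: [21, 37, 28, 30, 48]
Count of internal (non-leaf) nodes: 5


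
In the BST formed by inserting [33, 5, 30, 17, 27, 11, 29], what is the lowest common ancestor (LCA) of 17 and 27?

Tree insertion order: [33, 5, 30, 17, 27, 11, 29]
Tree (level-order array): [33, 5, None, None, 30, 17, None, 11, 27, None, None, None, 29]
In a BST, the LCA of p=17, q=27 is the first node v on the
root-to-leaf path with p <= v <= q (go left if both < v, right if both > v).
Walk from root:
  at 33: both 17 and 27 < 33, go left
  at 5: both 17 and 27 > 5, go right
  at 30: both 17 and 27 < 30, go left
  at 17: 17 <= 17 <= 27, this is the LCA
LCA = 17


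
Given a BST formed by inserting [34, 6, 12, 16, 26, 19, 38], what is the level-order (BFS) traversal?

Tree insertion order: [34, 6, 12, 16, 26, 19, 38]
Tree (level-order array): [34, 6, 38, None, 12, None, None, None, 16, None, 26, 19]
BFS from the root, enqueuing left then right child of each popped node:
  queue [34] -> pop 34, enqueue [6, 38], visited so far: [34]
  queue [6, 38] -> pop 6, enqueue [12], visited so far: [34, 6]
  queue [38, 12] -> pop 38, enqueue [none], visited so far: [34, 6, 38]
  queue [12] -> pop 12, enqueue [16], visited so far: [34, 6, 38, 12]
  queue [16] -> pop 16, enqueue [26], visited so far: [34, 6, 38, 12, 16]
  queue [26] -> pop 26, enqueue [19], visited so far: [34, 6, 38, 12, 16, 26]
  queue [19] -> pop 19, enqueue [none], visited so far: [34, 6, 38, 12, 16, 26, 19]
Result: [34, 6, 38, 12, 16, 26, 19]


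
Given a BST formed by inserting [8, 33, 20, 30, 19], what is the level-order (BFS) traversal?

Tree insertion order: [8, 33, 20, 30, 19]
Tree (level-order array): [8, None, 33, 20, None, 19, 30]
BFS from the root, enqueuing left then right child of each popped node:
  queue [8] -> pop 8, enqueue [33], visited so far: [8]
  queue [33] -> pop 33, enqueue [20], visited so far: [8, 33]
  queue [20] -> pop 20, enqueue [19, 30], visited so far: [8, 33, 20]
  queue [19, 30] -> pop 19, enqueue [none], visited so far: [8, 33, 20, 19]
  queue [30] -> pop 30, enqueue [none], visited so far: [8, 33, 20, 19, 30]
Result: [8, 33, 20, 19, 30]


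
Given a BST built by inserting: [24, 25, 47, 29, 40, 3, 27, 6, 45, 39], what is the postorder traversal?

Tree insertion order: [24, 25, 47, 29, 40, 3, 27, 6, 45, 39]
Tree (level-order array): [24, 3, 25, None, 6, None, 47, None, None, 29, None, 27, 40, None, None, 39, 45]
Postorder traversal: [6, 3, 27, 39, 45, 40, 29, 47, 25, 24]


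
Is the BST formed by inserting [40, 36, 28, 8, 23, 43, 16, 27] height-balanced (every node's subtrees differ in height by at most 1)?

Tree (level-order array): [40, 36, 43, 28, None, None, None, 8, None, None, 23, 16, 27]
Definition: a tree is height-balanced if, at every node, |h(left) - h(right)| <= 1 (empty subtree has height -1).
Bottom-up per-node check:
  node 16: h_left=-1, h_right=-1, diff=0 [OK], height=0
  node 27: h_left=-1, h_right=-1, diff=0 [OK], height=0
  node 23: h_left=0, h_right=0, diff=0 [OK], height=1
  node 8: h_left=-1, h_right=1, diff=2 [FAIL (|-1-1|=2 > 1)], height=2
  node 28: h_left=2, h_right=-1, diff=3 [FAIL (|2--1|=3 > 1)], height=3
  node 36: h_left=3, h_right=-1, diff=4 [FAIL (|3--1|=4 > 1)], height=4
  node 43: h_left=-1, h_right=-1, diff=0 [OK], height=0
  node 40: h_left=4, h_right=0, diff=4 [FAIL (|4-0|=4 > 1)], height=5
Node 8 violates the condition: |-1 - 1| = 2 > 1.
Result: Not balanced


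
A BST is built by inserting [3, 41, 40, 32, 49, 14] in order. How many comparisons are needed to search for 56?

Search path for 56: 3 -> 41 -> 49
Found: False
Comparisons: 3


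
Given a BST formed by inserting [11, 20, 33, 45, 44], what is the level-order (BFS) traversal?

Tree insertion order: [11, 20, 33, 45, 44]
Tree (level-order array): [11, None, 20, None, 33, None, 45, 44]
BFS from the root, enqueuing left then right child of each popped node:
  queue [11] -> pop 11, enqueue [20], visited so far: [11]
  queue [20] -> pop 20, enqueue [33], visited so far: [11, 20]
  queue [33] -> pop 33, enqueue [45], visited so far: [11, 20, 33]
  queue [45] -> pop 45, enqueue [44], visited so far: [11, 20, 33, 45]
  queue [44] -> pop 44, enqueue [none], visited so far: [11, 20, 33, 45, 44]
Result: [11, 20, 33, 45, 44]


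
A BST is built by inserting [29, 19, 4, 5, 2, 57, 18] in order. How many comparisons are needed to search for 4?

Search path for 4: 29 -> 19 -> 4
Found: True
Comparisons: 3


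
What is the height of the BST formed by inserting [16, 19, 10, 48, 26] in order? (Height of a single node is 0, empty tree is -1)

Insertion order: [16, 19, 10, 48, 26]
Tree (level-order array): [16, 10, 19, None, None, None, 48, 26]
Compute height bottom-up (empty subtree = -1):
  height(10) = 1 + max(-1, -1) = 0
  height(26) = 1 + max(-1, -1) = 0
  height(48) = 1 + max(0, -1) = 1
  height(19) = 1 + max(-1, 1) = 2
  height(16) = 1 + max(0, 2) = 3
Height = 3


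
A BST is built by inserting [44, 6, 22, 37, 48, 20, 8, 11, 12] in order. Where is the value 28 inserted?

Starting tree (level order): [44, 6, 48, None, 22, None, None, 20, 37, 8, None, None, None, None, 11, None, 12]
Insertion path: 44 -> 6 -> 22 -> 37
Result: insert 28 as left child of 37
Final tree (level order): [44, 6, 48, None, 22, None, None, 20, 37, 8, None, 28, None, None, 11, None, None, None, 12]


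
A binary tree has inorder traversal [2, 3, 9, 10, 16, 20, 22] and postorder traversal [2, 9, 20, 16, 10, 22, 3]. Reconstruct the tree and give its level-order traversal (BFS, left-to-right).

Inorder:   [2, 3, 9, 10, 16, 20, 22]
Postorder: [2, 9, 20, 16, 10, 22, 3]
Algorithm: postorder visits root last, so walk postorder right-to-left;
each value is the root of the current inorder slice — split it at that
value, recurse on the right subtree first, then the left.
Recursive splits:
  root=3; inorder splits into left=[2], right=[9, 10, 16, 20, 22]
  root=22; inorder splits into left=[9, 10, 16, 20], right=[]
  root=10; inorder splits into left=[9], right=[16, 20]
  root=16; inorder splits into left=[], right=[20]
  root=20; inorder splits into left=[], right=[]
  root=9; inorder splits into left=[], right=[]
  root=2; inorder splits into left=[], right=[]
Reconstructed level-order: [3, 2, 22, 10, 9, 16, 20]


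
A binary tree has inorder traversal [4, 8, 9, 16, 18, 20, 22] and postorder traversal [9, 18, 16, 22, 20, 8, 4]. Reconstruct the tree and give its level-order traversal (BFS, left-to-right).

Inorder:   [4, 8, 9, 16, 18, 20, 22]
Postorder: [9, 18, 16, 22, 20, 8, 4]
Algorithm: postorder visits root last, so walk postorder right-to-left;
each value is the root of the current inorder slice — split it at that
value, recurse on the right subtree first, then the left.
Recursive splits:
  root=4; inorder splits into left=[], right=[8, 9, 16, 18, 20, 22]
  root=8; inorder splits into left=[], right=[9, 16, 18, 20, 22]
  root=20; inorder splits into left=[9, 16, 18], right=[22]
  root=22; inorder splits into left=[], right=[]
  root=16; inorder splits into left=[9], right=[18]
  root=18; inorder splits into left=[], right=[]
  root=9; inorder splits into left=[], right=[]
Reconstructed level-order: [4, 8, 20, 16, 22, 9, 18]


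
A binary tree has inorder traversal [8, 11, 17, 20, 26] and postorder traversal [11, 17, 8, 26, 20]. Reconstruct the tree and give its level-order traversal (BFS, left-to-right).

Inorder:   [8, 11, 17, 20, 26]
Postorder: [11, 17, 8, 26, 20]
Algorithm: postorder visits root last, so walk postorder right-to-left;
each value is the root of the current inorder slice — split it at that
value, recurse on the right subtree first, then the left.
Recursive splits:
  root=20; inorder splits into left=[8, 11, 17], right=[26]
  root=26; inorder splits into left=[], right=[]
  root=8; inorder splits into left=[], right=[11, 17]
  root=17; inorder splits into left=[11], right=[]
  root=11; inorder splits into left=[], right=[]
Reconstructed level-order: [20, 8, 26, 17, 11]


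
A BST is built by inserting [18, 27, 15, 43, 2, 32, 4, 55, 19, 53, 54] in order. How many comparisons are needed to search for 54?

Search path for 54: 18 -> 27 -> 43 -> 55 -> 53 -> 54
Found: True
Comparisons: 6


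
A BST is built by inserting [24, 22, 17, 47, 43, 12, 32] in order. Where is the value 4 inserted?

Starting tree (level order): [24, 22, 47, 17, None, 43, None, 12, None, 32]
Insertion path: 24 -> 22 -> 17 -> 12
Result: insert 4 as left child of 12
Final tree (level order): [24, 22, 47, 17, None, 43, None, 12, None, 32, None, 4]


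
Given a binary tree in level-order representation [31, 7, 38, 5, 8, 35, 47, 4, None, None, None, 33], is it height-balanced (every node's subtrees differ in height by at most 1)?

Tree (level-order array): [31, 7, 38, 5, 8, 35, 47, 4, None, None, None, 33]
Definition: a tree is height-balanced if, at every node, |h(left) - h(right)| <= 1 (empty subtree has height -1).
Bottom-up per-node check:
  node 4: h_left=-1, h_right=-1, diff=0 [OK], height=0
  node 5: h_left=0, h_right=-1, diff=1 [OK], height=1
  node 8: h_left=-1, h_right=-1, diff=0 [OK], height=0
  node 7: h_left=1, h_right=0, diff=1 [OK], height=2
  node 33: h_left=-1, h_right=-1, diff=0 [OK], height=0
  node 35: h_left=0, h_right=-1, diff=1 [OK], height=1
  node 47: h_left=-1, h_right=-1, diff=0 [OK], height=0
  node 38: h_left=1, h_right=0, diff=1 [OK], height=2
  node 31: h_left=2, h_right=2, diff=0 [OK], height=3
All nodes satisfy the balance condition.
Result: Balanced


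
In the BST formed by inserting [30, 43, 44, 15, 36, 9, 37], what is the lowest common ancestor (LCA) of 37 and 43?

Tree insertion order: [30, 43, 44, 15, 36, 9, 37]
Tree (level-order array): [30, 15, 43, 9, None, 36, 44, None, None, None, 37]
In a BST, the LCA of p=37, q=43 is the first node v on the
root-to-leaf path with p <= v <= q (go left if both < v, right if both > v).
Walk from root:
  at 30: both 37 and 43 > 30, go right
  at 43: 37 <= 43 <= 43, this is the LCA
LCA = 43


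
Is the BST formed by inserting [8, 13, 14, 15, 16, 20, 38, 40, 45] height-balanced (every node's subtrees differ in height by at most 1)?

Tree (level-order array): [8, None, 13, None, 14, None, 15, None, 16, None, 20, None, 38, None, 40, None, 45]
Definition: a tree is height-balanced if, at every node, |h(left) - h(right)| <= 1 (empty subtree has height -1).
Bottom-up per-node check:
  node 45: h_left=-1, h_right=-1, diff=0 [OK], height=0
  node 40: h_left=-1, h_right=0, diff=1 [OK], height=1
  node 38: h_left=-1, h_right=1, diff=2 [FAIL (|-1-1|=2 > 1)], height=2
  node 20: h_left=-1, h_right=2, diff=3 [FAIL (|-1-2|=3 > 1)], height=3
  node 16: h_left=-1, h_right=3, diff=4 [FAIL (|-1-3|=4 > 1)], height=4
  node 15: h_left=-1, h_right=4, diff=5 [FAIL (|-1-4|=5 > 1)], height=5
  node 14: h_left=-1, h_right=5, diff=6 [FAIL (|-1-5|=6 > 1)], height=6
  node 13: h_left=-1, h_right=6, diff=7 [FAIL (|-1-6|=7 > 1)], height=7
  node 8: h_left=-1, h_right=7, diff=8 [FAIL (|-1-7|=8 > 1)], height=8
Node 38 violates the condition: |-1 - 1| = 2 > 1.
Result: Not balanced


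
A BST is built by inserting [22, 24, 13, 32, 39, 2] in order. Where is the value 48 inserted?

Starting tree (level order): [22, 13, 24, 2, None, None, 32, None, None, None, 39]
Insertion path: 22 -> 24 -> 32 -> 39
Result: insert 48 as right child of 39
Final tree (level order): [22, 13, 24, 2, None, None, 32, None, None, None, 39, None, 48]


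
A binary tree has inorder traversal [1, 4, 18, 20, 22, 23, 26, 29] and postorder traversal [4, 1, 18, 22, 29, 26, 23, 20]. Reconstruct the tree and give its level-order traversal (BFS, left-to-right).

Inorder:   [1, 4, 18, 20, 22, 23, 26, 29]
Postorder: [4, 1, 18, 22, 29, 26, 23, 20]
Algorithm: postorder visits root last, so walk postorder right-to-left;
each value is the root of the current inorder slice — split it at that
value, recurse on the right subtree first, then the left.
Recursive splits:
  root=20; inorder splits into left=[1, 4, 18], right=[22, 23, 26, 29]
  root=23; inorder splits into left=[22], right=[26, 29]
  root=26; inorder splits into left=[], right=[29]
  root=29; inorder splits into left=[], right=[]
  root=22; inorder splits into left=[], right=[]
  root=18; inorder splits into left=[1, 4], right=[]
  root=1; inorder splits into left=[], right=[4]
  root=4; inorder splits into left=[], right=[]
Reconstructed level-order: [20, 18, 23, 1, 22, 26, 4, 29]


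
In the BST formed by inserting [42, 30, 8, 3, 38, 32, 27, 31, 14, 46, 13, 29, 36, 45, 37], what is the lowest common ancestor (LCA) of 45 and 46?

Tree insertion order: [42, 30, 8, 3, 38, 32, 27, 31, 14, 46, 13, 29, 36, 45, 37]
Tree (level-order array): [42, 30, 46, 8, 38, 45, None, 3, 27, 32, None, None, None, None, None, 14, 29, 31, 36, 13, None, None, None, None, None, None, 37]
In a BST, the LCA of p=45, q=46 is the first node v on the
root-to-leaf path with p <= v <= q (go left if both < v, right if both > v).
Walk from root:
  at 42: both 45 and 46 > 42, go right
  at 46: 45 <= 46 <= 46, this is the LCA
LCA = 46


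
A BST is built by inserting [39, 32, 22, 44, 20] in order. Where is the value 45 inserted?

Starting tree (level order): [39, 32, 44, 22, None, None, None, 20]
Insertion path: 39 -> 44
Result: insert 45 as right child of 44
Final tree (level order): [39, 32, 44, 22, None, None, 45, 20]


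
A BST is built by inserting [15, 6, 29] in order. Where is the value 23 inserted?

Starting tree (level order): [15, 6, 29]
Insertion path: 15 -> 29
Result: insert 23 as left child of 29
Final tree (level order): [15, 6, 29, None, None, 23]


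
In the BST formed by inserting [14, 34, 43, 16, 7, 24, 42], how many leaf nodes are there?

Tree built from: [14, 34, 43, 16, 7, 24, 42]
Tree (level-order array): [14, 7, 34, None, None, 16, 43, None, 24, 42]
Rule: A leaf has 0 children.
Per-node child counts:
  node 14: 2 child(ren)
  node 7: 0 child(ren)
  node 34: 2 child(ren)
  node 16: 1 child(ren)
  node 24: 0 child(ren)
  node 43: 1 child(ren)
  node 42: 0 child(ren)
Matching nodes: [7, 24, 42]
Count of leaf nodes: 3


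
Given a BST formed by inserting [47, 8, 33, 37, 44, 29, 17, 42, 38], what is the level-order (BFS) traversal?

Tree insertion order: [47, 8, 33, 37, 44, 29, 17, 42, 38]
Tree (level-order array): [47, 8, None, None, 33, 29, 37, 17, None, None, 44, None, None, 42, None, 38]
BFS from the root, enqueuing left then right child of each popped node:
  queue [47] -> pop 47, enqueue [8], visited so far: [47]
  queue [8] -> pop 8, enqueue [33], visited so far: [47, 8]
  queue [33] -> pop 33, enqueue [29, 37], visited so far: [47, 8, 33]
  queue [29, 37] -> pop 29, enqueue [17], visited so far: [47, 8, 33, 29]
  queue [37, 17] -> pop 37, enqueue [44], visited so far: [47, 8, 33, 29, 37]
  queue [17, 44] -> pop 17, enqueue [none], visited so far: [47, 8, 33, 29, 37, 17]
  queue [44] -> pop 44, enqueue [42], visited so far: [47, 8, 33, 29, 37, 17, 44]
  queue [42] -> pop 42, enqueue [38], visited so far: [47, 8, 33, 29, 37, 17, 44, 42]
  queue [38] -> pop 38, enqueue [none], visited so far: [47, 8, 33, 29, 37, 17, 44, 42, 38]
Result: [47, 8, 33, 29, 37, 17, 44, 42, 38]


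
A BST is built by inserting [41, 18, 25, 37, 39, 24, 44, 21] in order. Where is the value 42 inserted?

Starting tree (level order): [41, 18, 44, None, 25, None, None, 24, 37, 21, None, None, 39]
Insertion path: 41 -> 44
Result: insert 42 as left child of 44
Final tree (level order): [41, 18, 44, None, 25, 42, None, 24, 37, None, None, 21, None, None, 39]


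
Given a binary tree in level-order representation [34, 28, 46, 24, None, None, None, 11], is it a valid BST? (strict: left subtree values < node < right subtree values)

Level-order array: [34, 28, 46, 24, None, None, None, 11]
Validate using subtree bounds (lo, hi): at each node, require lo < value < hi,
then recurse left with hi=value and right with lo=value.
Preorder trace (stopping at first violation):
  at node 34 with bounds (-inf, +inf): OK
  at node 28 with bounds (-inf, 34): OK
  at node 24 with bounds (-inf, 28): OK
  at node 11 with bounds (-inf, 24): OK
  at node 46 with bounds (34, +inf): OK
No violation found at any node.
Result: Valid BST


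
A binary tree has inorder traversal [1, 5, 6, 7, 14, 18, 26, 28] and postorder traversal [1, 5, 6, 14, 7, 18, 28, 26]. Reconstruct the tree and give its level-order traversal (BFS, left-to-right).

Inorder:   [1, 5, 6, 7, 14, 18, 26, 28]
Postorder: [1, 5, 6, 14, 7, 18, 28, 26]
Algorithm: postorder visits root last, so walk postorder right-to-left;
each value is the root of the current inorder slice — split it at that
value, recurse on the right subtree first, then the left.
Recursive splits:
  root=26; inorder splits into left=[1, 5, 6, 7, 14, 18], right=[28]
  root=28; inorder splits into left=[], right=[]
  root=18; inorder splits into left=[1, 5, 6, 7, 14], right=[]
  root=7; inorder splits into left=[1, 5, 6], right=[14]
  root=14; inorder splits into left=[], right=[]
  root=6; inorder splits into left=[1, 5], right=[]
  root=5; inorder splits into left=[1], right=[]
  root=1; inorder splits into left=[], right=[]
Reconstructed level-order: [26, 18, 28, 7, 6, 14, 5, 1]


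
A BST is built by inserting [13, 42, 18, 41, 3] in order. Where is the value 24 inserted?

Starting tree (level order): [13, 3, 42, None, None, 18, None, None, 41]
Insertion path: 13 -> 42 -> 18 -> 41
Result: insert 24 as left child of 41
Final tree (level order): [13, 3, 42, None, None, 18, None, None, 41, 24]


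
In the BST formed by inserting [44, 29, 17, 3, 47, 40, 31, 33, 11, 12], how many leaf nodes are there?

Tree built from: [44, 29, 17, 3, 47, 40, 31, 33, 11, 12]
Tree (level-order array): [44, 29, 47, 17, 40, None, None, 3, None, 31, None, None, 11, None, 33, None, 12]
Rule: A leaf has 0 children.
Per-node child counts:
  node 44: 2 child(ren)
  node 29: 2 child(ren)
  node 17: 1 child(ren)
  node 3: 1 child(ren)
  node 11: 1 child(ren)
  node 12: 0 child(ren)
  node 40: 1 child(ren)
  node 31: 1 child(ren)
  node 33: 0 child(ren)
  node 47: 0 child(ren)
Matching nodes: [12, 33, 47]
Count of leaf nodes: 3


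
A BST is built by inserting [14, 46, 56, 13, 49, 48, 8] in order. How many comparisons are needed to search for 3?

Search path for 3: 14 -> 13 -> 8
Found: False
Comparisons: 3


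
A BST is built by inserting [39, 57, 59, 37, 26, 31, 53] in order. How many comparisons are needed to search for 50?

Search path for 50: 39 -> 57 -> 53
Found: False
Comparisons: 3


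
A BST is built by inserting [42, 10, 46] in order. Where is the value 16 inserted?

Starting tree (level order): [42, 10, 46]
Insertion path: 42 -> 10
Result: insert 16 as right child of 10
Final tree (level order): [42, 10, 46, None, 16]


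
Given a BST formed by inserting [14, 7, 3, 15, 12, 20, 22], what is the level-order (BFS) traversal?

Tree insertion order: [14, 7, 3, 15, 12, 20, 22]
Tree (level-order array): [14, 7, 15, 3, 12, None, 20, None, None, None, None, None, 22]
BFS from the root, enqueuing left then right child of each popped node:
  queue [14] -> pop 14, enqueue [7, 15], visited so far: [14]
  queue [7, 15] -> pop 7, enqueue [3, 12], visited so far: [14, 7]
  queue [15, 3, 12] -> pop 15, enqueue [20], visited so far: [14, 7, 15]
  queue [3, 12, 20] -> pop 3, enqueue [none], visited so far: [14, 7, 15, 3]
  queue [12, 20] -> pop 12, enqueue [none], visited so far: [14, 7, 15, 3, 12]
  queue [20] -> pop 20, enqueue [22], visited so far: [14, 7, 15, 3, 12, 20]
  queue [22] -> pop 22, enqueue [none], visited so far: [14, 7, 15, 3, 12, 20, 22]
Result: [14, 7, 15, 3, 12, 20, 22]


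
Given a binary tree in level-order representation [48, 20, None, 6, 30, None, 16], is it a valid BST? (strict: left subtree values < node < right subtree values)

Level-order array: [48, 20, None, 6, 30, None, 16]
Validate using subtree bounds (lo, hi): at each node, require lo < value < hi,
then recurse left with hi=value and right with lo=value.
Preorder trace (stopping at first violation):
  at node 48 with bounds (-inf, +inf): OK
  at node 20 with bounds (-inf, 48): OK
  at node 6 with bounds (-inf, 20): OK
  at node 16 with bounds (6, 20): OK
  at node 30 with bounds (20, 48): OK
No violation found at any node.
Result: Valid BST


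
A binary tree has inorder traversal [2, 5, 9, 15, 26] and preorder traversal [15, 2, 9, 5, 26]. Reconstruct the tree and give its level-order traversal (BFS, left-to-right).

Inorder:  [2, 5, 9, 15, 26]
Preorder: [15, 2, 9, 5, 26]
Algorithm: preorder visits root first, so consume preorder in order;
for each root, split the current inorder slice at that value into
left-subtree inorder and right-subtree inorder, then recurse.
Recursive splits:
  root=15; inorder splits into left=[2, 5, 9], right=[26]
  root=2; inorder splits into left=[], right=[5, 9]
  root=9; inorder splits into left=[5], right=[]
  root=5; inorder splits into left=[], right=[]
  root=26; inorder splits into left=[], right=[]
Reconstructed level-order: [15, 2, 26, 9, 5]


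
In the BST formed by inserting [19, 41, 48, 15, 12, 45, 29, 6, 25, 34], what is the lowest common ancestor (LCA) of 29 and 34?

Tree insertion order: [19, 41, 48, 15, 12, 45, 29, 6, 25, 34]
Tree (level-order array): [19, 15, 41, 12, None, 29, 48, 6, None, 25, 34, 45]
In a BST, the LCA of p=29, q=34 is the first node v on the
root-to-leaf path with p <= v <= q (go left if both < v, right if both > v).
Walk from root:
  at 19: both 29 and 34 > 19, go right
  at 41: both 29 and 34 < 41, go left
  at 29: 29 <= 29 <= 34, this is the LCA
LCA = 29


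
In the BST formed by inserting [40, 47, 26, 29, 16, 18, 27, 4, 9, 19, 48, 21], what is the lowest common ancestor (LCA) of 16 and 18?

Tree insertion order: [40, 47, 26, 29, 16, 18, 27, 4, 9, 19, 48, 21]
Tree (level-order array): [40, 26, 47, 16, 29, None, 48, 4, 18, 27, None, None, None, None, 9, None, 19, None, None, None, None, None, 21]
In a BST, the LCA of p=16, q=18 is the first node v on the
root-to-leaf path with p <= v <= q (go left if both < v, right if both > v).
Walk from root:
  at 40: both 16 and 18 < 40, go left
  at 26: both 16 and 18 < 26, go left
  at 16: 16 <= 16 <= 18, this is the LCA
LCA = 16


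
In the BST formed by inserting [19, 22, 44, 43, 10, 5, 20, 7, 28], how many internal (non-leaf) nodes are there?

Tree built from: [19, 22, 44, 43, 10, 5, 20, 7, 28]
Tree (level-order array): [19, 10, 22, 5, None, 20, 44, None, 7, None, None, 43, None, None, None, 28]
Rule: An internal node has at least one child.
Per-node child counts:
  node 19: 2 child(ren)
  node 10: 1 child(ren)
  node 5: 1 child(ren)
  node 7: 0 child(ren)
  node 22: 2 child(ren)
  node 20: 0 child(ren)
  node 44: 1 child(ren)
  node 43: 1 child(ren)
  node 28: 0 child(ren)
Matching nodes: [19, 10, 5, 22, 44, 43]
Count of internal (non-leaf) nodes: 6


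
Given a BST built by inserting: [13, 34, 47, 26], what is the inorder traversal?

Tree insertion order: [13, 34, 47, 26]
Tree (level-order array): [13, None, 34, 26, 47]
Inorder traversal: [13, 26, 34, 47]


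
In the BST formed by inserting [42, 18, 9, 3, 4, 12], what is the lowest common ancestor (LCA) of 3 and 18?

Tree insertion order: [42, 18, 9, 3, 4, 12]
Tree (level-order array): [42, 18, None, 9, None, 3, 12, None, 4]
In a BST, the LCA of p=3, q=18 is the first node v on the
root-to-leaf path with p <= v <= q (go left if both < v, right if both > v).
Walk from root:
  at 42: both 3 and 18 < 42, go left
  at 18: 3 <= 18 <= 18, this is the LCA
LCA = 18


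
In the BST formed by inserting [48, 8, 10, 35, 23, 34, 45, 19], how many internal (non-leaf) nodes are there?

Tree built from: [48, 8, 10, 35, 23, 34, 45, 19]
Tree (level-order array): [48, 8, None, None, 10, None, 35, 23, 45, 19, 34]
Rule: An internal node has at least one child.
Per-node child counts:
  node 48: 1 child(ren)
  node 8: 1 child(ren)
  node 10: 1 child(ren)
  node 35: 2 child(ren)
  node 23: 2 child(ren)
  node 19: 0 child(ren)
  node 34: 0 child(ren)
  node 45: 0 child(ren)
Matching nodes: [48, 8, 10, 35, 23]
Count of internal (non-leaf) nodes: 5


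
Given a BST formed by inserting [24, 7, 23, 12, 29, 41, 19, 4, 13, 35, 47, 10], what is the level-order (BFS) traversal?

Tree insertion order: [24, 7, 23, 12, 29, 41, 19, 4, 13, 35, 47, 10]
Tree (level-order array): [24, 7, 29, 4, 23, None, 41, None, None, 12, None, 35, 47, 10, 19, None, None, None, None, None, None, 13]
BFS from the root, enqueuing left then right child of each popped node:
  queue [24] -> pop 24, enqueue [7, 29], visited so far: [24]
  queue [7, 29] -> pop 7, enqueue [4, 23], visited so far: [24, 7]
  queue [29, 4, 23] -> pop 29, enqueue [41], visited so far: [24, 7, 29]
  queue [4, 23, 41] -> pop 4, enqueue [none], visited so far: [24, 7, 29, 4]
  queue [23, 41] -> pop 23, enqueue [12], visited so far: [24, 7, 29, 4, 23]
  queue [41, 12] -> pop 41, enqueue [35, 47], visited so far: [24, 7, 29, 4, 23, 41]
  queue [12, 35, 47] -> pop 12, enqueue [10, 19], visited so far: [24, 7, 29, 4, 23, 41, 12]
  queue [35, 47, 10, 19] -> pop 35, enqueue [none], visited so far: [24, 7, 29, 4, 23, 41, 12, 35]
  queue [47, 10, 19] -> pop 47, enqueue [none], visited so far: [24, 7, 29, 4, 23, 41, 12, 35, 47]
  queue [10, 19] -> pop 10, enqueue [none], visited so far: [24, 7, 29, 4, 23, 41, 12, 35, 47, 10]
  queue [19] -> pop 19, enqueue [13], visited so far: [24, 7, 29, 4, 23, 41, 12, 35, 47, 10, 19]
  queue [13] -> pop 13, enqueue [none], visited so far: [24, 7, 29, 4, 23, 41, 12, 35, 47, 10, 19, 13]
Result: [24, 7, 29, 4, 23, 41, 12, 35, 47, 10, 19, 13]


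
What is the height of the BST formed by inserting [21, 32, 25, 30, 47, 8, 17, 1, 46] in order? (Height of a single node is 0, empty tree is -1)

Insertion order: [21, 32, 25, 30, 47, 8, 17, 1, 46]
Tree (level-order array): [21, 8, 32, 1, 17, 25, 47, None, None, None, None, None, 30, 46]
Compute height bottom-up (empty subtree = -1):
  height(1) = 1 + max(-1, -1) = 0
  height(17) = 1 + max(-1, -1) = 0
  height(8) = 1 + max(0, 0) = 1
  height(30) = 1 + max(-1, -1) = 0
  height(25) = 1 + max(-1, 0) = 1
  height(46) = 1 + max(-1, -1) = 0
  height(47) = 1 + max(0, -1) = 1
  height(32) = 1 + max(1, 1) = 2
  height(21) = 1 + max(1, 2) = 3
Height = 3


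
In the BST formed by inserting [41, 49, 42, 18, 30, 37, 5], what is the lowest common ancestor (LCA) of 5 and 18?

Tree insertion order: [41, 49, 42, 18, 30, 37, 5]
Tree (level-order array): [41, 18, 49, 5, 30, 42, None, None, None, None, 37]
In a BST, the LCA of p=5, q=18 is the first node v on the
root-to-leaf path with p <= v <= q (go left if both < v, right if both > v).
Walk from root:
  at 41: both 5 and 18 < 41, go left
  at 18: 5 <= 18 <= 18, this is the LCA
LCA = 18


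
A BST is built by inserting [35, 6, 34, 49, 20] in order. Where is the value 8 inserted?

Starting tree (level order): [35, 6, 49, None, 34, None, None, 20]
Insertion path: 35 -> 6 -> 34 -> 20
Result: insert 8 as left child of 20
Final tree (level order): [35, 6, 49, None, 34, None, None, 20, None, 8]


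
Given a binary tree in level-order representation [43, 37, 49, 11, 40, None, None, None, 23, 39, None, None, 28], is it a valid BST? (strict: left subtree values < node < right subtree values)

Level-order array: [43, 37, 49, 11, 40, None, None, None, 23, 39, None, None, 28]
Validate using subtree bounds (lo, hi): at each node, require lo < value < hi,
then recurse left with hi=value and right with lo=value.
Preorder trace (stopping at first violation):
  at node 43 with bounds (-inf, +inf): OK
  at node 37 with bounds (-inf, 43): OK
  at node 11 with bounds (-inf, 37): OK
  at node 23 with bounds (11, 37): OK
  at node 28 with bounds (23, 37): OK
  at node 40 with bounds (37, 43): OK
  at node 39 with bounds (37, 40): OK
  at node 49 with bounds (43, +inf): OK
No violation found at any node.
Result: Valid BST


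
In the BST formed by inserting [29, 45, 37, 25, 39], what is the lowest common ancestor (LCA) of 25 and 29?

Tree insertion order: [29, 45, 37, 25, 39]
Tree (level-order array): [29, 25, 45, None, None, 37, None, None, 39]
In a BST, the LCA of p=25, q=29 is the first node v on the
root-to-leaf path with p <= v <= q (go left if both < v, right if both > v).
Walk from root:
  at 29: 25 <= 29 <= 29, this is the LCA
LCA = 29


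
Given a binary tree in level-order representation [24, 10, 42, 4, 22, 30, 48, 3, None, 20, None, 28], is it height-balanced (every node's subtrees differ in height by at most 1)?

Tree (level-order array): [24, 10, 42, 4, 22, 30, 48, 3, None, 20, None, 28]
Definition: a tree is height-balanced if, at every node, |h(left) - h(right)| <= 1 (empty subtree has height -1).
Bottom-up per-node check:
  node 3: h_left=-1, h_right=-1, diff=0 [OK], height=0
  node 4: h_left=0, h_right=-1, diff=1 [OK], height=1
  node 20: h_left=-1, h_right=-1, diff=0 [OK], height=0
  node 22: h_left=0, h_right=-1, diff=1 [OK], height=1
  node 10: h_left=1, h_right=1, diff=0 [OK], height=2
  node 28: h_left=-1, h_right=-1, diff=0 [OK], height=0
  node 30: h_left=0, h_right=-1, diff=1 [OK], height=1
  node 48: h_left=-1, h_right=-1, diff=0 [OK], height=0
  node 42: h_left=1, h_right=0, diff=1 [OK], height=2
  node 24: h_left=2, h_right=2, diff=0 [OK], height=3
All nodes satisfy the balance condition.
Result: Balanced
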